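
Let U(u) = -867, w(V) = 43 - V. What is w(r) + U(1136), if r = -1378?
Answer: 554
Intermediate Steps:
w(r) + U(1136) = (43 - 1*(-1378)) - 867 = (43 + 1378) - 867 = 1421 - 867 = 554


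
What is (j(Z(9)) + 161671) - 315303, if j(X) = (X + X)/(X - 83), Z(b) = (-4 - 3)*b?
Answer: -11215073/73 ≈ -1.5363e+5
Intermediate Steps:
Z(b) = -7*b
j(X) = 2*X/(-83 + X) (j(X) = (2*X)/(-83 + X) = 2*X/(-83 + X))
(j(Z(9)) + 161671) - 315303 = (2*(-7*9)/(-83 - 7*9) + 161671) - 315303 = (2*(-63)/(-83 - 63) + 161671) - 315303 = (2*(-63)/(-146) + 161671) - 315303 = (2*(-63)*(-1/146) + 161671) - 315303 = (63/73 + 161671) - 315303 = 11802046/73 - 315303 = -11215073/73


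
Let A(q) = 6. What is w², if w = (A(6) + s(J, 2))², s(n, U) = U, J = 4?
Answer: 4096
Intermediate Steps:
w = 64 (w = (6 + 2)² = 8² = 64)
w² = 64² = 4096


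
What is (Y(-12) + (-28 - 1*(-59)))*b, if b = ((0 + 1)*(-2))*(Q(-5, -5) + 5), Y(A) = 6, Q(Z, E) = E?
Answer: 0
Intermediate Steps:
b = 0 (b = ((0 + 1)*(-2))*(-5 + 5) = (1*(-2))*0 = -2*0 = 0)
(Y(-12) + (-28 - 1*(-59)))*b = (6 + (-28 - 1*(-59)))*0 = (6 + (-28 + 59))*0 = (6 + 31)*0 = 37*0 = 0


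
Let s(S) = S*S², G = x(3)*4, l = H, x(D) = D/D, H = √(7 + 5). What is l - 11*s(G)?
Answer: -704 + 2*√3 ≈ -700.54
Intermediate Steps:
H = 2*√3 (H = √12 = 2*√3 ≈ 3.4641)
x(D) = 1
l = 2*√3 ≈ 3.4641
G = 4 (G = 1*4 = 4)
s(S) = S³
l - 11*s(G) = 2*√3 - 11*4³ = 2*√3 - 11*64 = 2*√3 - 704 = -704 + 2*√3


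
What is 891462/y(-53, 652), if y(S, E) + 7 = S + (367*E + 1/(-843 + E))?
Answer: 170269242/45691783 ≈ 3.7265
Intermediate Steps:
y(S, E) = -7 + S + 1/(-843 + E) + 367*E (y(S, E) = -7 + (S + (367*E + 1/(-843 + E))) = -7 + (S + (1/(-843 + E) + 367*E)) = -7 + (S + 1/(-843 + E) + 367*E) = -7 + S + 1/(-843 + E) + 367*E)
891462/y(-53, 652) = 891462/(((5902 - 309388*652 - 843*(-53) + 367*652**2 + 652*(-53))/(-843 + 652))) = 891462/(((5902 - 201720976 + 44679 + 367*425104 - 34556)/(-191))) = 891462/((-(5902 - 201720976 + 44679 + 156013168 - 34556)/191)) = 891462/((-1/191*(-45691783))) = 891462/(45691783/191) = 891462*(191/45691783) = 170269242/45691783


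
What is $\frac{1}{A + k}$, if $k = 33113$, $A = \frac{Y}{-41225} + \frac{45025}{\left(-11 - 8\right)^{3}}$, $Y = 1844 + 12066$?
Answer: $\frac{56552455}{1872231129552} \approx 3.0206 \cdot 10^{-5}$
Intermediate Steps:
$Y = 13910$
$A = - \frac{390312863}{56552455}$ ($A = \frac{13910}{-41225} + \frac{45025}{\left(-11 - 8\right)^{3}} = 13910 \left(- \frac{1}{41225}\right) + \frac{45025}{\left(-11 - 8\right)^{3}} = - \frac{2782}{8245} + \frac{45025}{\left(-19\right)^{3}} = - \frac{2782}{8245} + \frac{45025}{-6859} = - \frac{2782}{8245} + 45025 \left(- \frac{1}{6859}\right) = - \frac{2782}{8245} - \frac{45025}{6859} = - \frac{390312863}{56552455} \approx -6.9018$)
$\frac{1}{A + k} = \frac{1}{- \frac{390312863}{56552455} + 33113} = \frac{1}{\frac{1872231129552}{56552455}} = \frac{56552455}{1872231129552}$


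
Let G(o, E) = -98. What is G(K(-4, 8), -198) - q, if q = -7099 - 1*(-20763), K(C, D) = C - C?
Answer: -13762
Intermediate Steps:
K(C, D) = 0
q = 13664 (q = -7099 + 20763 = 13664)
G(K(-4, 8), -198) - q = -98 - 1*13664 = -98 - 13664 = -13762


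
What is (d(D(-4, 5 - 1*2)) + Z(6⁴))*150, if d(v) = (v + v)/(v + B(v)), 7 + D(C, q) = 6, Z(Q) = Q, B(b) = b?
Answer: 194550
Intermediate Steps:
D(C, q) = -1 (D(C, q) = -7 + 6 = -1)
d(v) = 1 (d(v) = (v + v)/(v + v) = (2*v)/((2*v)) = (2*v)*(1/(2*v)) = 1)
(d(D(-4, 5 - 1*2)) + Z(6⁴))*150 = (1 + 6⁴)*150 = (1 + 1296)*150 = 1297*150 = 194550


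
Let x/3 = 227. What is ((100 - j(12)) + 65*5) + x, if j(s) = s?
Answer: 1094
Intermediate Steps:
x = 681 (x = 3*227 = 681)
((100 - j(12)) + 65*5) + x = ((100 - 1*12) + 65*5) + 681 = ((100 - 12) + 325) + 681 = (88 + 325) + 681 = 413 + 681 = 1094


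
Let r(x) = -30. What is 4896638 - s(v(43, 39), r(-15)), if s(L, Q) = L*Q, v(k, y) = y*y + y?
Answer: 4943438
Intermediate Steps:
v(k, y) = y + y² (v(k, y) = y² + y = y + y²)
4896638 - s(v(43, 39), r(-15)) = 4896638 - 39*(1 + 39)*(-30) = 4896638 - 39*40*(-30) = 4896638 - 1560*(-30) = 4896638 - 1*(-46800) = 4896638 + 46800 = 4943438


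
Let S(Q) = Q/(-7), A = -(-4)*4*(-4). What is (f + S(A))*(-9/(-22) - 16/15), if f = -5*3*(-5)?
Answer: -18259/330 ≈ -55.330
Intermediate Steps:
f = 75 (f = -15*(-5) = 75)
A = -64 (A = -4*(-4)*(-4) = 16*(-4) = -64)
S(Q) = -Q/7 (S(Q) = Q*(-⅐) = -Q/7)
(f + S(A))*(-9/(-22) - 16/15) = (75 - ⅐*(-64))*(-9/(-22) - 16/15) = (75 + 64/7)*(-9*(-1/22) - 16*1/15) = 589*(9/22 - 16/15)/7 = (589/7)*(-217/330) = -18259/330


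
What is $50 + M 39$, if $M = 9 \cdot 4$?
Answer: $1454$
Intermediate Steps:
$M = 36$
$50 + M 39 = 50 + 36 \cdot 39 = 50 + 1404 = 1454$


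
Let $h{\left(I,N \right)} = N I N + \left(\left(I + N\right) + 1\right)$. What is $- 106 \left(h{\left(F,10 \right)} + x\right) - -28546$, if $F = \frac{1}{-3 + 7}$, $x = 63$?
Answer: $\frac{36051}{2} \approx 18026.0$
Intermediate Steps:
$F = \frac{1}{4} \approx 0.25$
$h{\left(I,N \right)} = 1 + I + N + I N^{2}$ ($h{\left(I,N \right)} = I N N + \left(1 + I + N\right) = I N^{2} + \left(1 + I + N\right) = 1 + I + N + I N^{2}$)
$- 106 \left(h{\left(F,10 \right)} + x\right) - -28546 = - 106 \left(\left(1 + \frac{1}{4} + 10 + \frac{10^{2}}{4}\right) + 63\right) - -28546 = - 106 \left(\left(1 + \frac{1}{4} + 10 + \frac{1}{4} \cdot 100\right) + 63\right) + 28546 = - 106 \left(\left(1 + \frac{1}{4} + 10 + 25\right) + 63\right) + 28546 = - 106 \left(\frac{145}{4} + 63\right) + 28546 = \left(-106\right) \frac{397}{4} + 28546 = - \frac{21041}{2} + 28546 = \frac{36051}{2}$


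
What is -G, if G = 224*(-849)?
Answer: 190176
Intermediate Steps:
G = -190176
-G = -1*(-190176) = 190176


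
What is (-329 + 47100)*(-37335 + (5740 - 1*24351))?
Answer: -2616650366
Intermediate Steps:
(-329 + 47100)*(-37335 + (5740 - 1*24351)) = 46771*(-37335 + (5740 - 24351)) = 46771*(-37335 - 18611) = 46771*(-55946) = -2616650366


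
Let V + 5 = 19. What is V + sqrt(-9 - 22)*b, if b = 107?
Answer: 14 + 107*I*sqrt(31) ≈ 14.0 + 595.75*I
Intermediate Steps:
V = 14 (V = -5 + 19 = 14)
V + sqrt(-9 - 22)*b = 14 + sqrt(-9 - 22)*107 = 14 + sqrt(-31)*107 = 14 + (I*sqrt(31))*107 = 14 + 107*I*sqrt(31)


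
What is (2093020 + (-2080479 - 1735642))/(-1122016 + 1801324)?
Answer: -574367/226436 ≈ -2.5366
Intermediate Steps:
(2093020 + (-2080479 - 1735642))/(-1122016 + 1801324) = (2093020 - 3816121)/679308 = -1723101*1/679308 = -574367/226436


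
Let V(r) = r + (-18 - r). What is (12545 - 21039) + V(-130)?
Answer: -8512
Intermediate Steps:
V(r) = -18
(12545 - 21039) + V(-130) = (12545 - 21039) - 18 = -8494 - 18 = -8512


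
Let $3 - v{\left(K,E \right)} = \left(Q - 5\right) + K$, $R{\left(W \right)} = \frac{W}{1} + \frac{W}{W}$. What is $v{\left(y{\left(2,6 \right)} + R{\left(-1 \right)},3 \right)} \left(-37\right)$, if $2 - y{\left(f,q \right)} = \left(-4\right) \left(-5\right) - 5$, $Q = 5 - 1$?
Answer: $-629$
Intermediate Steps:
$Q = 4$ ($Q = 5 - 1 = 4$)
$y{\left(f,q \right)} = -13$ ($y{\left(f,q \right)} = 2 - \left(\left(-4\right) \left(-5\right) - 5\right) = 2 - \left(20 - 5\right) = 2 - 15 = -13$)
$R{\left(W \right)} = 1 + W$ ($R{\left(W \right)} = W 1 + 1 = W + 1 = 1 + W$)
$v{\left(K,E \right)} = 4 - K$ ($v{\left(K,E \right)} = 3 - \left(\left(4 - 5\right) + K\right) = 3 - \left(-1 + K\right) = 4 - K$)
$v{\left(y{\left(2,6 \right)} + R{\left(-1 \right)},3 \right)} \left(-37\right) = \left(4 - \left(-13 + \left(1 - 1\right)\right)\right) \left(-37\right) = \left(4 - \left(-13 + 0\right)\right) \left(-37\right) = \left(4 - -13\right) \left(-37\right) = \left(4 + 13\right) \left(-37\right) = 17 \left(-37\right) = -629$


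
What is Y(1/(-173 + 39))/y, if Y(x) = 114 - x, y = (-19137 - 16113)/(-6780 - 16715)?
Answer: 71786623/944700 ≈ 75.989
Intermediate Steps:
y = 7050/4699 (y = -35250/(-23495) = -35250*(-1/23495) = 7050/4699 ≈ 1.5003)
Y(1/(-173 + 39))/y = (114 - 1/(-173 + 39))/(7050/4699) = (114 - 1/(-134))*(4699/7050) = (114 - 1*(-1/134))*(4699/7050) = (114 + 1/134)*(4699/7050) = (15277/134)*(4699/7050) = 71786623/944700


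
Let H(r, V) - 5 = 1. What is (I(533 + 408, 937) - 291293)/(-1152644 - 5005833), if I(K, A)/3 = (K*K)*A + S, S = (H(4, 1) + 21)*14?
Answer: -2488796932/6158477 ≈ -404.13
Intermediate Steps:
H(r, V) = 6 (H(r, V) = 5 + 1 = 6)
S = 378 (S = (6 + 21)*14 = 27*14 = 378)
I(K, A) = 1134 + 3*A*K**2 (I(K, A) = 3*((K*K)*A + 378) = 3*(K**2*A + 378) = 3*(A*K**2 + 378) = 3*(378 + A*K**2) = 1134 + 3*A*K**2)
(I(533 + 408, 937) - 291293)/(-1152644 - 5005833) = ((1134 + 3*937*(533 + 408)**2) - 291293)/(-1152644 - 5005833) = ((1134 + 3*937*941**2) - 291293)/(-6158477) = ((1134 + 3*937*885481) - 291293)*(-1/6158477) = ((1134 + 2489087091) - 291293)*(-1/6158477) = (2489088225 - 291293)*(-1/6158477) = 2488796932*(-1/6158477) = -2488796932/6158477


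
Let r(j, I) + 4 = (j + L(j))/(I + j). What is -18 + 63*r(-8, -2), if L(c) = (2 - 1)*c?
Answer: -846/5 ≈ -169.20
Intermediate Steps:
L(c) = c (L(c) = 1*c = c)
r(j, I) = -4 + 2*j/(I + j) (r(j, I) = -4 + (j + j)/(I + j) = -4 + (2*j)/(I + j) = -4 + 2*j/(I + j))
-18 + 63*r(-8, -2) = -18 + 63*(2*(-1*(-8) - 2*(-2))/(-2 - 8)) = -18 + 63*(2*(8 + 4)/(-10)) = -18 + 63*(2*(-1/10)*12) = -18 + 63*(-12/5) = -18 - 756/5 = -846/5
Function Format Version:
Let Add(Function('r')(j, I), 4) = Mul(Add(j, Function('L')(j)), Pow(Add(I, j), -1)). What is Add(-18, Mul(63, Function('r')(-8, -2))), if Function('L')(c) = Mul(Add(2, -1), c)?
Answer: Rational(-846, 5) ≈ -169.20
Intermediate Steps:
Function('L')(c) = c (Function('L')(c) = Mul(1, c) = c)
Function('r')(j, I) = Add(-4, Mul(2, j, Pow(Add(I, j), -1))) (Function('r')(j, I) = Add(-4, Mul(Add(j, j), Pow(Add(I, j), -1))) = Add(-4, Mul(Mul(2, j), Pow(Add(I, j), -1))) = Add(-4, Mul(2, j, Pow(Add(I, j), -1))))
Add(-18, Mul(63, Function('r')(-8, -2))) = Add(-18, Mul(63, Mul(2, Pow(Add(-2, -8), -1), Add(Mul(-1, -8), Mul(-2, -2))))) = Add(-18, Mul(63, Mul(2, Pow(-10, -1), Add(8, 4)))) = Add(-18, Mul(63, Mul(2, Rational(-1, 10), 12))) = Add(-18, Mul(63, Rational(-12, 5))) = Add(-18, Rational(-756, 5)) = Rational(-846, 5)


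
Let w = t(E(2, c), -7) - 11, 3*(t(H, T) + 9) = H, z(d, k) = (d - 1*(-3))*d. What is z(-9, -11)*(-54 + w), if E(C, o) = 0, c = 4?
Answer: -3996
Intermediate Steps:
z(d, k) = d*(3 + d) (z(d, k) = (d + 3)*d = (3 + d)*d = d*(3 + d))
t(H, T) = -9 + H/3
w = -20 (w = (-9 + (1/3)*0) - 11 = (-9 + 0) - 11 = -9 - 11 = -20)
z(-9, -11)*(-54 + w) = (-9*(3 - 9))*(-54 - 20) = -9*(-6)*(-74) = 54*(-74) = -3996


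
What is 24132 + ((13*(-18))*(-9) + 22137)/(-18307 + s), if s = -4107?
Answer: 540870405/22414 ≈ 24131.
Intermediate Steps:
24132 + ((13*(-18))*(-9) + 22137)/(-18307 + s) = 24132 + ((13*(-18))*(-9) + 22137)/(-18307 - 4107) = 24132 + (-234*(-9) + 22137)/(-22414) = 24132 + (2106 + 22137)*(-1/22414) = 24132 + 24243*(-1/22414) = 24132 - 24243/22414 = 540870405/22414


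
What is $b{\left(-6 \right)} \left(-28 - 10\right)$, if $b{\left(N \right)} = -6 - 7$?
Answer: $494$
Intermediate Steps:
$b{\left(N \right)} = -13$ ($b{\left(N \right)} = -6 - 7 = -13$)
$b{\left(-6 \right)} \left(-28 - 10\right) = - 13 \left(-28 - 10\right) = \left(-13\right) \left(-38\right) = 494$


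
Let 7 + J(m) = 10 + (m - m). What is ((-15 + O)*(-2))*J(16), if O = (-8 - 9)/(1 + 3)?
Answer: 231/2 ≈ 115.50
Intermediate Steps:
O = -17/4 ≈ -4.2500
J(m) = 3 (J(m) = -7 + (10 + (m - m)) = -7 + (10 + 0) = -7 + 10 = 3)
((-15 + O)*(-2))*J(16) = ((-15 - 17/4)*(-2))*3 = -77/4*(-2)*3 = (77/2)*3 = 231/2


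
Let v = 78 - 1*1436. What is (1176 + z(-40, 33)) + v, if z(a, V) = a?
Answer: -222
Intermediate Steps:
v = -1358 (v = 78 - 1436 = -1358)
(1176 + z(-40, 33)) + v = (1176 - 40) - 1358 = 1136 - 1358 = -222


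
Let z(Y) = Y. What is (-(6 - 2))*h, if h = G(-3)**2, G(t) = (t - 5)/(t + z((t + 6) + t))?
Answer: -256/9 ≈ -28.444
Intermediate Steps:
G(t) = (-5 + t)/(6 + 3*t) (G(t) = (t - 5)/(t + ((t + 6) + t)) = (-5 + t)/(t + ((6 + t) + t)) = (-5 + t)/(t + (6 + 2*t)) = (-5 + t)/(6 + 3*t))
h = 64/9 (h = ((-5 - 3)/(3*(2 - 3)))**2 = ((1/3)*(-8)/(-1))**2 = ((1/3)*(-1)*(-8))**2 = (8/3)**2 = 64/9 ≈ 7.1111)
(-(6 - 2))*h = -(6 - 2)*(64/9) = -1*4*(64/9) = -4*64/9 = -256/9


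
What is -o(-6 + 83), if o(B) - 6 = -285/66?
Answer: -37/22 ≈ -1.6818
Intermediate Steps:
o(B) = 37/22 (o(B) = 6 - 285/66 = 6 - 285*1/66 = 6 - 95/22 = 37/22)
-o(-6 + 83) = -1*37/22 = -37/22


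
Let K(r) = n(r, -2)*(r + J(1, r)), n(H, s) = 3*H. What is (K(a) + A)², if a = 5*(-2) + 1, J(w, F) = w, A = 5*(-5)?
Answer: 36481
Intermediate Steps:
A = -25
a = -9 (a = -10 + 1 = -9)
K(r) = 3*r*(1 + r) (K(r) = (3*r)*(r + 1) = (3*r)*(1 + r) = 3*r*(1 + r))
(K(a) + A)² = (3*(-9)*(1 - 9) - 25)² = (3*(-9)*(-8) - 25)² = (216 - 25)² = 191² = 36481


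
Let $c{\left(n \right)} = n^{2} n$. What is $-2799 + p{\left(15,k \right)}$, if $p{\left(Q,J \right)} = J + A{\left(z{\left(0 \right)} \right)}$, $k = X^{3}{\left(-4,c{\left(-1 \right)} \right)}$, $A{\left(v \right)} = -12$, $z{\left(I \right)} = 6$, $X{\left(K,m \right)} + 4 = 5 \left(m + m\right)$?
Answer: $-5555$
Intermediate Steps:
$c{\left(n \right)} = n^{3}$
$X{\left(K,m \right)} = -4 + 10 m$ ($X{\left(K,m \right)} = -4 + 5 \left(m + m\right) = -4 + 5 \cdot 2 m = -4 + 10 m$)
$k = -2744$ ($k = \left(-4 + 10 \left(-1\right)^{3}\right)^{3} = \left(-4 + 10 \left(-1\right)\right)^{3} = \left(-4 - 10\right)^{3} = \left(-14\right)^{3} = -2744$)
$p{\left(Q,J \right)} = -12 + J$ ($p{\left(Q,J \right)} = J - 12 = -12 + J$)
$-2799 + p{\left(15,k \right)} = -2799 - 2756 = -5555$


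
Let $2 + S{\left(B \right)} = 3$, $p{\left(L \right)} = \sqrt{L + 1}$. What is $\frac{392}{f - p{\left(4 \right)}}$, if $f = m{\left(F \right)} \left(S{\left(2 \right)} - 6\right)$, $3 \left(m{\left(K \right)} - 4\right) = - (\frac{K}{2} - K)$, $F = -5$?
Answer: $- \frac{44688}{1769} + \frac{14112 \sqrt{5}}{8845} \approx -21.694$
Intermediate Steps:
$p{\left(L \right)} = \sqrt{1 + L}$
$S{\left(B \right)} = 1$ ($S{\left(B \right)} = -2 + 3 = 1$)
$m{\left(K \right)} = 4 + \frac{K}{6}$ ($m{\left(K \right)} = 4 + \frac{\left(-1\right) \left(\frac{K}{2} - K\right)}{3} = 4 + \frac{\left(-1\right) \left(- \frac{K}{2}\right)}{3} = 4 + \frac{\frac{1}{2} K}{3} = 4 + \frac{K}{6}$)
$f = - \frac{95}{6}$ ($f = \left(4 + \frac{1}{6} \left(-5\right)\right) \left(1 - 6\right) = \left(4 - \frac{5}{6}\right) \left(-5\right) = \frac{19}{6} \left(-5\right) = - \frac{95}{6} \approx -15.833$)
$\frac{392}{f - p{\left(4 \right)}} = \frac{392}{- \frac{95}{6} - \sqrt{1 + 4}} = \frac{392}{- \frac{95}{6} - \sqrt{5}}$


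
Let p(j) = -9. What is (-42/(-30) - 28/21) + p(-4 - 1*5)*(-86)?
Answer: 11611/15 ≈ 774.07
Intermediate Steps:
(-42/(-30) - 28/21) + p(-4 - 1*5)*(-86) = (-42/(-30) - 28/21) - 9*(-86) = (-42*(-1/30) - 28*1/21) + 774 = (7/5 - 4/3) + 774 = 1/15 + 774 = 11611/15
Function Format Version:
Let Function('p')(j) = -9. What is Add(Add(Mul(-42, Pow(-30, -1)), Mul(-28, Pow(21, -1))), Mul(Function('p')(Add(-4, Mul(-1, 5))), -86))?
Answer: Rational(11611, 15) ≈ 774.07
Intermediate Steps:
Add(Add(Mul(-42, Pow(-30, -1)), Mul(-28, Pow(21, -1))), Mul(Function('p')(Add(-4, Mul(-1, 5))), -86)) = Add(Add(Mul(-42, Pow(-30, -1)), Mul(-28, Pow(21, -1))), Mul(-9, -86)) = Add(Add(Mul(-42, Rational(-1, 30)), Mul(-28, Rational(1, 21))), 774) = Add(Add(Rational(7, 5), Rational(-4, 3)), 774) = Add(Rational(1, 15), 774) = Rational(11611, 15)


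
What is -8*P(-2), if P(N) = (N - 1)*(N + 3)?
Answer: 24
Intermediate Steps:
P(N) = (-1 + N)*(3 + N)
-8*P(-2) = -8*(-3 + (-2)² + 2*(-2)) = -8*(-3 + 4 - 4) = -8*(-3) = 24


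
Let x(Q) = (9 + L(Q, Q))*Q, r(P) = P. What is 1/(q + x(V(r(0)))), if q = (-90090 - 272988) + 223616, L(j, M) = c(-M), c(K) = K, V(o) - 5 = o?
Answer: -1/139442 ≈ -7.1714e-6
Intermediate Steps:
V(o) = 5 + o
L(j, M) = -M
x(Q) = Q*(9 - Q) (x(Q) = (9 - Q)*Q = Q*(9 - Q))
q = -139462 (q = -363078 + 223616 = -139462)
1/(q + x(V(r(0)))) = 1/(-139462 + (5 + 0)*(9 - (5 + 0))) = 1/(-139462 + 5*(9 - 1*5)) = 1/(-139462 + 5*(9 - 5)) = 1/(-139462 + 5*4) = 1/(-139462 + 20) = 1/(-139442) = -1/139442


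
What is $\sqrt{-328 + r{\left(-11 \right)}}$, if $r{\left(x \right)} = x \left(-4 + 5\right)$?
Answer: $i \sqrt{339} \approx 18.412 i$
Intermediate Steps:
$r{\left(x \right)} = x$ ($r{\left(x \right)} = x 1 = x$)
$\sqrt{-328 + r{\left(-11 \right)}} = \sqrt{-328 - 11} = \sqrt{-339} = i \sqrt{339}$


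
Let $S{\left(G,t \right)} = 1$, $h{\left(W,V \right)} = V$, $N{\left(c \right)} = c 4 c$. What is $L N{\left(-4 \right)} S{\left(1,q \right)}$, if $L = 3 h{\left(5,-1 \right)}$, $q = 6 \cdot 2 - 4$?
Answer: $-192$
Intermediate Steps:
$q = 8$ ($q = 12 - 4 = 8$)
$N{\left(c \right)} = 4 c^{2}$ ($N{\left(c \right)} = 4 c c = 4 c^{2}$)
$L = -3$ ($L = 3 \left(-1\right) = -3$)
$L N{\left(-4 \right)} S{\left(1,q \right)} = - 3 \cdot 4 \left(-4\right)^{2} \cdot 1 = - 3 \cdot 4 \cdot 16 \cdot 1 = \left(-3\right) 64 \cdot 1 = \left(-192\right) 1 = -192$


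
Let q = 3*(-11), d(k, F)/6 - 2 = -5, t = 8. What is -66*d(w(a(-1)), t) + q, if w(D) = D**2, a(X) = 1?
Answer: 1155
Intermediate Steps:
d(k, F) = -18 (d(k, F) = 12 + 6*(-5) = 12 - 30 = -18)
q = -33
-66*d(w(a(-1)), t) + q = -66*(-18) - 33 = 1188 - 33 = 1155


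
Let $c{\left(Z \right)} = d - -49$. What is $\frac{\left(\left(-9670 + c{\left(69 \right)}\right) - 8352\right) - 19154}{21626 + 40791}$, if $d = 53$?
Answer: $- \frac{37074}{62417} \approx -0.59397$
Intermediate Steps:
$c{\left(Z \right)} = 102$ ($c{\left(Z \right)} = 53 - -49 = 53 + 49 = 102$)
$\frac{\left(\left(-9670 + c{\left(69 \right)}\right) - 8352\right) - 19154}{21626 + 40791} = \frac{\left(\left(-9670 + 102\right) - 8352\right) - 19154}{21626 + 40791} = \frac{\left(-9568 - 8352\right) - 19154}{62417} = \left(-17920 - 19154\right) \frac{1}{62417} = \left(-37074\right) \frac{1}{62417} = - \frac{37074}{62417}$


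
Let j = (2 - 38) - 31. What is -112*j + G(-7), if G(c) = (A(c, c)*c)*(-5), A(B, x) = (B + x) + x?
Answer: 6769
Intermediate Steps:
A(B, x) = B + 2*x
j = -67 (j = -36 - 31 = -67)
G(c) = -15*c**2 (G(c) = ((c + 2*c)*c)*(-5) = ((3*c)*c)*(-5) = (3*c**2)*(-5) = -15*c**2)
-112*j + G(-7) = -112*(-67) - 15*(-7)**2 = 7504 - 15*49 = 7504 - 735 = 6769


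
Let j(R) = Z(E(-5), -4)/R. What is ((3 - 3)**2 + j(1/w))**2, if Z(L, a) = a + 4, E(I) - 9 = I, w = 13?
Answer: 0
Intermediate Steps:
E(I) = 9 + I
Z(L, a) = 4 + a
j(R) = 0 (j(R) = (4 - 4)/R = 0/R = 0)
((3 - 3)**2 + j(1/w))**2 = ((3 - 3)**2 + 0)**2 = (0**2 + 0)**2 = (0 + 0)**2 = 0**2 = 0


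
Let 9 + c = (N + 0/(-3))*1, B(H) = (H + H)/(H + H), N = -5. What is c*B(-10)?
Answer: -14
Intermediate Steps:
B(H) = 1 (B(H) = (2*H)/((2*H)) = (2*H)*(1/(2*H)) = 1)
c = -14 (c = -9 + (-5 + 0/(-3))*1 = -9 + (-5 + 0*(-⅓))*1 = -9 + (-5 + 0)*1 = -9 - 5*1 = -9 - 5 = -14)
c*B(-10) = -14*1 = -14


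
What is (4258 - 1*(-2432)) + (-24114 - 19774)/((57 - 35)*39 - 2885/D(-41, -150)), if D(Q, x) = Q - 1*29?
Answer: 83605978/12589 ≈ 6641.2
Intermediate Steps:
D(Q, x) = -29 + Q (D(Q, x) = Q - 29 = -29 + Q)
(4258 - 1*(-2432)) + (-24114 - 19774)/((57 - 35)*39 - 2885/D(-41, -150)) = (4258 - 1*(-2432)) + (-24114 - 19774)/((57 - 35)*39 - 2885/(-29 - 41)) = (4258 + 2432) - 43888/(22*39 - 2885/(-70)) = 6690 - 43888/(858 - 2885*(-1/70)) = 6690 - 43888/(858 + 577/14) = 6690 - 43888/12589/14 = 6690 - 43888*14/12589 = 6690 - 614432/12589 = 83605978/12589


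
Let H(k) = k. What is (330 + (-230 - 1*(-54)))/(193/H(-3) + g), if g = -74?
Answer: -462/415 ≈ -1.1133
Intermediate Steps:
(330 + (-230 - 1*(-54)))/(193/H(-3) + g) = (330 + (-230 - 1*(-54)))/(193/(-3) - 74) = (330 + (-230 + 54))/(193*(-⅓) - 74) = (330 - 176)/(-193/3 - 74) = 154/(-415/3) = 154*(-3/415) = -462/415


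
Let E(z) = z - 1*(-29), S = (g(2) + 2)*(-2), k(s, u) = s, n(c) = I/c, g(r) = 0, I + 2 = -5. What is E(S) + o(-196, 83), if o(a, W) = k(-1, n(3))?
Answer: 24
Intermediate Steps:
I = -7 (I = -2 - 5 = -7)
n(c) = -7/c
o(a, W) = -1
S = -4 (S = (0 + 2)*(-2) = 2*(-2) = -4)
E(z) = 29 + z (E(z) = z + 29 = 29 + z)
E(S) + o(-196, 83) = (29 - 4) - 1 = 25 - 1 = 24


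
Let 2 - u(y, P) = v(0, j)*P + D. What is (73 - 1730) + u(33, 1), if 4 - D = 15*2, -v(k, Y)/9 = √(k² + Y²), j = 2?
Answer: -1611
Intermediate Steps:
v(k, Y) = -9*√(Y² + k²) (v(k, Y) = -9*√(k² + Y²) = -9*√(Y² + k²))
D = -26 (D = 4 - 15*2 = 4 - 1*30 = 4 - 30 = -26)
u(y, P) = 28 + 18*P (u(y, P) = 2 - ((-9*√(2² + 0²))*P - 26) = 2 - ((-9*√(4 + 0))*P - 26) = 2 - ((-9*√4)*P - 26) = 2 - ((-9*2)*P - 26) = 2 - (-18*P - 26) = 2 - (-26 - 18*P) = 2 + (26 + 18*P) = 28 + 18*P)
(73 - 1730) + u(33, 1) = (73 - 1730) + (28 + 18*1) = -1657 + (28 + 18) = -1657 + 46 = -1611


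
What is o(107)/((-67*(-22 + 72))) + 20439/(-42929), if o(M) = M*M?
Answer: -559964771/143812150 ≈ -3.8937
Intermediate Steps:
o(M) = M**2
o(107)/((-67*(-22 + 72))) + 20439/(-42929) = 107**2/((-67*(-22 + 72))) + 20439/(-42929) = 11449/((-67*50)) + 20439*(-1/42929) = 11449/(-3350) - 20439/42929 = 11449*(-1/3350) - 20439/42929 = -11449/3350 - 20439/42929 = -559964771/143812150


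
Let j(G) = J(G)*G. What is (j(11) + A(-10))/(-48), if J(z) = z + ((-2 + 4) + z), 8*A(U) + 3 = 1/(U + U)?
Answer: -42179/7680 ≈ -5.4921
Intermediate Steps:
A(U) = -3/8 + 1/(16*U) (A(U) = -3/8 + 1/(8*(U + U)) = -3/8 + 1/(8*((2*U))) = -3/8 + (1/(2*U))/8 = -3/8 + 1/(16*U))
J(z) = 2 + 2*z (J(z) = z + (2 + z) = 2 + 2*z)
j(G) = G*(2 + 2*G) (j(G) = (2 + 2*G)*G = G*(2 + 2*G))
(j(11) + A(-10))/(-48) = (2*11*(1 + 11) + (1/16)*(1 - 6*(-10))/(-10))/(-48) = -(2*11*12 + (1/16)*(-1/10)*(1 + 60))/48 = -(264 + (1/16)*(-1/10)*61)/48 = -(264 - 61/160)/48 = -1/48*42179/160 = -42179/7680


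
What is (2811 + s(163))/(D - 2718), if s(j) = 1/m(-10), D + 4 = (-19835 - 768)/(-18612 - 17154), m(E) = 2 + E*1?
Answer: -402135021/389337796 ≈ -1.0329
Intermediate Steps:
m(E) = 2 + E
D = -122461/35766 (D = -4 + (-19835 - 768)/(-18612 - 17154) = -4 - 20603/(-35766) = -4 - 20603*(-1/35766) = -4 + 20603/35766 = -122461/35766 ≈ -3.4240)
s(j) = -⅛ (s(j) = 1/(2 - 10) = 1/(-8) = -⅛)
(2811 + s(163))/(D - 2718) = (2811 - ⅛)/(-122461/35766 - 2718) = 22487/(8*(-97334449/35766)) = (22487/8)*(-35766/97334449) = -402135021/389337796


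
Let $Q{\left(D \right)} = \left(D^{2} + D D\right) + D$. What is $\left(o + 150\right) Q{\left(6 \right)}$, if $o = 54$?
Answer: $15912$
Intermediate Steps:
$Q{\left(D \right)} = D + 2 D^{2}$ ($Q{\left(D \right)} = \left(D^{2} + D^{2}\right) + D = 2 D^{2} + D = D + 2 D^{2}$)
$\left(o + 150\right) Q{\left(6 \right)} = \left(54 + 150\right) 6 \left(1 + 2 \cdot 6\right) = 204 \cdot 6 \left(1 + 12\right) = 204 \cdot 6 \cdot 13 = 204 \cdot 78 = 15912$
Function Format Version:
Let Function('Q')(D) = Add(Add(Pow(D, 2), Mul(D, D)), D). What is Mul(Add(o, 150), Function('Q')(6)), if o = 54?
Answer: 15912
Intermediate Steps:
Function('Q')(D) = Add(D, Mul(2, Pow(D, 2))) (Function('Q')(D) = Add(Add(Pow(D, 2), Pow(D, 2)), D) = Add(Mul(2, Pow(D, 2)), D) = Add(D, Mul(2, Pow(D, 2))))
Mul(Add(o, 150), Function('Q')(6)) = Mul(Add(54, 150), Mul(6, Add(1, Mul(2, 6)))) = Mul(204, Mul(6, Add(1, 12))) = Mul(204, Mul(6, 13)) = Mul(204, 78) = 15912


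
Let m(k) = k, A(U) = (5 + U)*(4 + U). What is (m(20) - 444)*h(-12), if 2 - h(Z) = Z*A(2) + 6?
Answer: -212000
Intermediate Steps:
A(U) = (4 + U)*(5 + U)
h(Z) = -4 - 42*Z (h(Z) = 2 - (Z*(20 + 2² + 9*2) + 6) = 2 - (Z*(20 + 4 + 18) + 6) = 2 - (Z*42 + 6) = 2 - (42*Z + 6) = 2 - (6 + 42*Z) = 2 + (-6 - 42*Z) = -4 - 42*Z)
(m(20) - 444)*h(-12) = (20 - 444)*(-4 - 42*(-12)) = -424*(-4 + 504) = -424*500 = -212000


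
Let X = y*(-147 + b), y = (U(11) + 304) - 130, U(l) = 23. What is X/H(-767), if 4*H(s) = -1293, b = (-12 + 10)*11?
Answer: 133172/1293 ≈ 102.99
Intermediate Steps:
b = -22 (b = -2*11 = -22)
y = 197 (y = (23 + 304) - 130 = 327 - 130 = 197)
H(s) = -1293/4 (H(s) = (¼)*(-1293) = -1293/4)
X = -33293 (X = 197*(-147 - 22) = 197*(-169) = -33293)
X/H(-767) = -33293/(-1293/4) = -33293*(-4/1293) = 133172/1293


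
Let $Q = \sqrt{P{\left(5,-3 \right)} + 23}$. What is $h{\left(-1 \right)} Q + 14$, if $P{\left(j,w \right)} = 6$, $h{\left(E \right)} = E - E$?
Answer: $14$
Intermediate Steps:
$h{\left(E \right)} = 0$
$Q = \sqrt{29}$ ($Q = \sqrt{6 + 23} = \sqrt{29} \approx 5.3852$)
$h{\left(-1 \right)} Q + 14 = 0 \sqrt{29} + 14 = 0 + 14 = 14$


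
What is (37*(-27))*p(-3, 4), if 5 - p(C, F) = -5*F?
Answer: -24975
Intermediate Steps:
p(C, F) = 5 + 5*F (p(C, F) = 5 - (-5)*F = 5 + 5*F)
(37*(-27))*p(-3, 4) = (37*(-27))*(5 + 5*4) = -999*(5 + 20) = -999*25 = -24975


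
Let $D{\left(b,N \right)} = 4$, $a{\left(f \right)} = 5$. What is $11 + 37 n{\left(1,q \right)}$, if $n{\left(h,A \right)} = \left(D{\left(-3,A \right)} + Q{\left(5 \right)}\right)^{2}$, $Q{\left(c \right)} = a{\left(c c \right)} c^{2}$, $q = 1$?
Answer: $615728$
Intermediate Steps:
$Q{\left(c \right)} = 5 c^{2}$
$n{\left(h,A \right)} = 16641$ ($n{\left(h,A \right)} = \left(4 + 5 \cdot 5^{2}\right)^{2} = \left(4 + 5 \cdot 25\right)^{2} = \left(4 + 125\right)^{2} = 129^{2} = 16641$)
$11 + 37 n{\left(1,q \right)} = 11 + 37 \cdot 16641 = 11 + 615717 = 615728$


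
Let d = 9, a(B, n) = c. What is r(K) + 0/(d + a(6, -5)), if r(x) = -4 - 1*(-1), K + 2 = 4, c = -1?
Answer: -3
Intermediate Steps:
a(B, n) = -1
K = 2 (K = -2 + 4 = 2)
r(x) = -3 (r(x) = -4 + 1 = -3)
r(K) + 0/(d + a(6, -5)) = -3 + 0/(9 - 1) = -3 + 0/8 = -3 + (⅛)*0 = -3 + 0 = -3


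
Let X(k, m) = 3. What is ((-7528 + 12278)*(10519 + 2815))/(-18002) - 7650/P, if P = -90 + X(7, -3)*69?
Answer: -419338100/117013 ≈ -3583.7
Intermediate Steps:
P = 117 (P = -90 + 3*69 = -90 + 207 = 117)
((-7528 + 12278)*(10519 + 2815))/(-18002) - 7650/P = ((-7528 + 12278)*(10519 + 2815))/(-18002) - 7650/117 = (4750*13334)*(-1/18002) - 7650*1/117 = 63336500*(-1/18002) - 850/13 = -31668250/9001 - 850/13 = -419338100/117013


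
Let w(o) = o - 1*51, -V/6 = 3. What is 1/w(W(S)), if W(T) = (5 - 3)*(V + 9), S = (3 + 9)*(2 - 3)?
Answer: -1/69 ≈ -0.014493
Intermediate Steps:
V = -18 (V = -6*3 = -18)
S = -12 (S = 12*(-1) = -12)
W(T) = -18 (W(T) = (5 - 3)*(-18 + 9) = 2*(-9) = -18)
w(o) = -51 + o (w(o) = o - 51 = -51 + o)
1/w(W(S)) = 1/(-51 - 18) = 1/(-69) = -1/69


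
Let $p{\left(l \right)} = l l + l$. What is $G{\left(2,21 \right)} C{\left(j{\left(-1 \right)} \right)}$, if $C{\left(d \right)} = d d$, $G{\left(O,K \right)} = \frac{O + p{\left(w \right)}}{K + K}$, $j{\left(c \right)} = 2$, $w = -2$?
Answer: $\frac{8}{21} \approx 0.38095$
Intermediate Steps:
$p{\left(l \right)} = l + l^{2}$ ($p{\left(l \right)} = l^{2} + l = l + l^{2}$)
$G{\left(O,K \right)} = \frac{2 + O}{2 K}$ ($G{\left(O,K \right)} = \frac{O - 2 \left(1 - 2\right)}{K + K} = \frac{O - -2}{2 K} = \left(O + 2\right) \frac{1}{2 K} = \left(2 + O\right) \frac{1}{2 K} = \frac{2 + O}{2 K}$)
$C{\left(d \right)} = d^{2}$
$G{\left(2,21 \right)} C{\left(j{\left(-1 \right)} \right)} = \frac{2 + 2}{2 \cdot 21} \cdot 2^{2} = \frac{1}{2} \cdot \frac{1}{21} \cdot 4 \cdot 4 = \frac{2}{21} \cdot 4 = \frac{8}{21}$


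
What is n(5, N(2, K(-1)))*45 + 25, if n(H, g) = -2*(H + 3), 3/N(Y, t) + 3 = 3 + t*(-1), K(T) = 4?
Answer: -695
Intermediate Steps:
N(Y, t) = -3/t (N(Y, t) = 3/(-3 + (3 + t*(-1))) = 3/(-3 + (3 - t)) = 3/((-t)) = 3*(-1/t) = -3/t)
n(H, g) = -6 - 2*H (n(H, g) = -2*(3 + H) = -6 - 2*H)
n(5, N(2, K(-1)))*45 + 25 = (-6 - 2*5)*45 + 25 = (-6 - 10)*45 + 25 = -16*45 + 25 = -720 + 25 = -695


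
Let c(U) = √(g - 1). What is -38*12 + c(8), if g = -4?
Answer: -456 + I*√5 ≈ -456.0 + 2.2361*I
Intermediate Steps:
c(U) = I*√5 (c(U) = √(-4 - 1) = √(-5) = I*√5)
-38*12 + c(8) = -38*12 + I*√5 = -456 + I*√5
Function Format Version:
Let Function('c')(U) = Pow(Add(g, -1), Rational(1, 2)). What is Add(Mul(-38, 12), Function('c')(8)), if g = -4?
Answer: Add(-456, Mul(I, Pow(5, Rational(1, 2)))) ≈ Add(-456.00, Mul(2.2361, I))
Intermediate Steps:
Function('c')(U) = Mul(I, Pow(5, Rational(1, 2))) (Function('c')(U) = Pow(Add(-4, -1), Rational(1, 2)) = Pow(-5, Rational(1, 2)) = Mul(I, Pow(5, Rational(1, 2))))
Add(Mul(-38, 12), Function('c')(8)) = Add(Mul(-38, 12), Mul(I, Pow(5, Rational(1, 2)))) = Add(-456, Mul(I, Pow(5, Rational(1, 2))))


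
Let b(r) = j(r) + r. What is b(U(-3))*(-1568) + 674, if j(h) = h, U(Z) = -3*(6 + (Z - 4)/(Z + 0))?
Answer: 79074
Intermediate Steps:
U(Z) = -18 - 3*(-4 + Z)/Z (U(Z) = -3*(6 + (-4 + Z)/Z) = -18 - 3*(-4 + Z)/Z)
b(r) = 2*r (b(r) = r + r = 2*r)
b(U(-3))*(-1568) + 674 = (2*(-21 + 12/(-3)))*(-1568) + 674 = (2*(-21 + 12*(-1/3)))*(-1568) + 674 = (2*(-21 - 4))*(-1568) + 674 = (2*(-25))*(-1568) + 674 = -50*(-1568) + 674 = 78400 + 674 = 79074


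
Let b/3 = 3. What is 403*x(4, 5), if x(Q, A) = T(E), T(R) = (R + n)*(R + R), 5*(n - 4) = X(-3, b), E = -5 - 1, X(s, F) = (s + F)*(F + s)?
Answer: -125736/5 ≈ -25147.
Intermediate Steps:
b = 9 (b = 3*3 = 9)
X(s, F) = (F + s)**2 (X(s, F) = (F + s)*(F + s) = (F + s)**2)
E = -6
n = 56/5 (n = 4 + (9 - 3)**2/5 = 4 + (1/5)*6**2 = 4 + (1/5)*36 = 4 + 36/5 = 56/5 ≈ 11.200)
T(R) = 2*R*(56/5 + R) (T(R) = (R + 56/5)*(R + R) = (56/5 + R)*(2*R) = 2*R*(56/5 + R))
x(Q, A) = -312/5 (x(Q, A) = (2/5)*(-6)*(56 + 5*(-6)) = (2/5)*(-6)*(56 - 30) = (2/5)*(-6)*26 = -312/5)
403*x(4, 5) = 403*(-312/5) = -125736/5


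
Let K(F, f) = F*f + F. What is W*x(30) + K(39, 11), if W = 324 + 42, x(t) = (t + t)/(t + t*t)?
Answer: 15240/31 ≈ 491.61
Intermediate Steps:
K(F, f) = F + F*f
x(t) = 2*t/(t + t**2) (x(t) = (2*t)/(t + t**2) = 2*t/(t + t**2))
W = 366
W*x(30) + K(39, 11) = 366*(2/(1 + 30)) + 39*(1 + 11) = 366*(2/31) + 39*12 = 366*(2*(1/31)) + 468 = 366*(2/31) + 468 = 732/31 + 468 = 15240/31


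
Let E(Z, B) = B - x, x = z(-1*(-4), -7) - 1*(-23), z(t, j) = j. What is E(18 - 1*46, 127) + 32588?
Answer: 32699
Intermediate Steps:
x = 16 (x = -7 - 1*(-23) = -7 + 23 = 16)
E(Z, B) = -16 + B (E(Z, B) = B - 1*16 = B - 16 = -16 + B)
E(18 - 1*46, 127) + 32588 = (-16 + 127) + 32588 = 111 + 32588 = 32699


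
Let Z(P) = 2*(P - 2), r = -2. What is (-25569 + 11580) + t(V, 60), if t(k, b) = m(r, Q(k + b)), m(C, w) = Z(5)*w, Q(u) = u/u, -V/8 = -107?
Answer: -13983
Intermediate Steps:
V = 856 (V = -8*(-107) = 856)
Q(u) = 1
Z(P) = -4 + 2*P (Z(P) = 2*(-2 + P) = -4 + 2*P)
m(C, w) = 6*w (m(C, w) = (-4 + 2*5)*w = (-4 + 10)*w = 6*w)
t(k, b) = 6 (t(k, b) = 6*1 = 6)
(-25569 + 11580) + t(V, 60) = (-25569 + 11580) + 6 = -13989 + 6 = -13983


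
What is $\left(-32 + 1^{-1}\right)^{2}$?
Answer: $961$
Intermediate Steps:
$\left(-32 + 1^{-1}\right)^{2} = \left(-32 + 1\right)^{2} = \left(-31\right)^{2} = 961$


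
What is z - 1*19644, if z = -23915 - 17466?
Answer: -61025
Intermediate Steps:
z = -41381
z - 1*19644 = -41381 - 1*19644 = -41381 - 19644 = -61025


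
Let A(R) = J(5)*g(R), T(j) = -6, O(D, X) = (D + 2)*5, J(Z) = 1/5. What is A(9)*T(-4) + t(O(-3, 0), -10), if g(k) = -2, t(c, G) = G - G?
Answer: 12/5 ≈ 2.4000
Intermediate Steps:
J(Z) = 1/5
O(D, X) = 10 + 5*D (O(D, X) = (2 + D)*5 = 10 + 5*D)
t(c, G) = 0
A(R) = -2/5 (A(R) = (1/5)*(-2) = -2/5)
A(9)*T(-4) + t(O(-3, 0), -10) = -2/5*(-6) + 0 = 12/5 + 0 = 12/5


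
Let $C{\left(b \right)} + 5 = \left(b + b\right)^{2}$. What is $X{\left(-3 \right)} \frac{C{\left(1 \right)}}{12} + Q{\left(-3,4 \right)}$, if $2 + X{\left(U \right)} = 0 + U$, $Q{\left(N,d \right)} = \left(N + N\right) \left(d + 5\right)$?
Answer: $- \frac{643}{12} \approx -53.583$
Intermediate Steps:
$Q{\left(N,d \right)} = 2 N \left(5 + d\right)$
$C{\left(b \right)} = -5 + 4 b^{2}$ ($C{\left(b \right)} = -5 + \left(b + b\right)^{2} = -5 + \left(2 b\right)^{2} = -5 + 4 b^{2}$)
$X{\left(U \right)} = -2 + U$ ($X{\left(U \right)} = -2 + \left(0 + U\right) = -2 + U$)
$X{\left(-3 \right)} \frac{C{\left(1 \right)}}{12} + Q{\left(-3,4 \right)} = \left(-2 - 3\right) \frac{-5 + 4 \cdot 1^{2}}{12} + 2 \left(-3\right) \left(5 + 4\right) = - 5 \left(-5 + 4 \cdot 1\right) \frac{1}{12} + 2 \left(-3\right) 9 = - 5 \left(-5 + 4\right) \frac{1}{12} - 54 = - 5 \left(\left(-1\right) \frac{1}{12}\right) - 54 = \left(-5\right) \left(- \frac{1}{12}\right) - 54 = \frac{5}{12} - 54 = - \frac{643}{12}$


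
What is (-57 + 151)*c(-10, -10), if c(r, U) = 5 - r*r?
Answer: -8930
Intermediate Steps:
c(r, U) = 5 - r**2
(-57 + 151)*c(-10, -10) = (-57 + 151)*(5 - 1*(-10)**2) = 94*(5 - 1*100) = 94*(5 - 100) = 94*(-95) = -8930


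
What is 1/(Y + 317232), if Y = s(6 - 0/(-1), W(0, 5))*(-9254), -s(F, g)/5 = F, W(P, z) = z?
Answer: 1/594852 ≈ 1.6811e-6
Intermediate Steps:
s(F, g) = -5*F
Y = 277620 (Y = -5*(6 - 0/(-1))*(-9254) = -5*(6 - 0*(-1))*(-9254) = -5*(6 - 1*0)*(-9254) = -5*(6 + 0)*(-9254) = -5*6*(-9254) = -30*(-9254) = 277620)
1/(Y + 317232) = 1/(277620 + 317232) = 1/594852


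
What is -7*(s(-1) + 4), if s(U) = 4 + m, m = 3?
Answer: -77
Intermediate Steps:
s(U) = 7 (s(U) = 4 + 3 = 7)
-7*(s(-1) + 4) = -7*(7 + 4) = -7*11 = -77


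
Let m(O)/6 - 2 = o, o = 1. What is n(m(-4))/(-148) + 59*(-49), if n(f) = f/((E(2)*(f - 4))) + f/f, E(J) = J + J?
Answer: -323793/112 ≈ -2891.0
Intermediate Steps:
E(J) = 2*J
m(O) = 18 (m(O) = 12 + 6*1 = 12 + 6 = 18)
n(f) = 1 + f/(-16 + 4*f) (n(f) = f/(((2*2)*(f - 4))) + f/f = f/((4*(-4 + f))) + 1 = f/(-16 + 4*f) + 1 = 1 + f/(-16 + 4*f))
n(m(-4))/(-148) + 59*(-49) = ((-16 + 5*18)/(4*(-4 + 18)))/(-148) + 59*(-49) = ((¼)*(-16 + 90)/14)*(-1/148) - 2891 = ((¼)*(1/14)*74)*(-1/148) - 2891 = (37/28)*(-1/148) - 2891 = -1/112 - 2891 = -323793/112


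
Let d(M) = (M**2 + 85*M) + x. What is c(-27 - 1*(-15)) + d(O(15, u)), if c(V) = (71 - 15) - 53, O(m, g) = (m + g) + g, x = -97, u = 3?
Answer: 2132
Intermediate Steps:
O(m, g) = m + 2*g (O(m, g) = (g + m) + g = m + 2*g)
c(V) = 3 (c(V) = 56 - 53 = 3)
d(M) = -97 + M**2 + 85*M (d(M) = (M**2 + 85*M) - 97 = -97 + M**2 + 85*M)
c(-27 - 1*(-15)) + d(O(15, u)) = 3 + (-97 + (15 + 2*3)**2 + 85*(15 + 2*3)) = 3 + (-97 + (15 + 6)**2 + 85*(15 + 6)) = 3 + (-97 + 21**2 + 85*21) = 3 + (-97 + 441 + 1785) = 3 + 2129 = 2132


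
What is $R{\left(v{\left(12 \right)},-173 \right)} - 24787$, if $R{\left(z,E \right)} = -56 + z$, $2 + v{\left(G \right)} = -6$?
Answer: $-24851$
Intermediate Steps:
$v{\left(G \right)} = -8$ ($v{\left(G \right)} = -2 - 6 = -8$)
$R{\left(v{\left(12 \right)},-173 \right)} - 24787 = \left(-56 - 8\right) - 24787 = -64 - 24787 = -24851$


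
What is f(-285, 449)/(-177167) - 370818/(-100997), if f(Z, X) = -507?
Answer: 65747918085/17893335499 ≈ 3.6744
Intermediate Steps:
f(-285, 449)/(-177167) - 370818/(-100997) = -507/(-177167) - 370818/(-100997) = -507*(-1/177167) - 370818*(-1/100997) = 507/177167 + 370818/100997 = 65747918085/17893335499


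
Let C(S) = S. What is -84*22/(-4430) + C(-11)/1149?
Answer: 1037311/2545035 ≈ 0.40758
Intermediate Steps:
-84*22/(-4430) + C(-11)/1149 = -84*22/(-4430) - 11/1149 = -1848*(-1/4430) - 11*1/1149 = 924/2215 - 11/1149 = 1037311/2545035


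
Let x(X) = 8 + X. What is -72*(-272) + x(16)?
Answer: 19608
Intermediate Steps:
-72*(-272) + x(16) = -72*(-272) + (8 + 16) = 19584 + 24 = 19608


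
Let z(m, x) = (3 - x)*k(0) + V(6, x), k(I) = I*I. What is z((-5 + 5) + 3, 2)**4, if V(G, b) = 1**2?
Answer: 1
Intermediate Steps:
k(I) = I**2
V(G, b) = 1
z(m, x) = 1 (z(m, x) = (3 - x)*0**2 + 1 = (3 - x)*0 + 1 = 0 + 1 = 1)
z((-5 + 5) + 3, 2)**4 = 1**4 = 1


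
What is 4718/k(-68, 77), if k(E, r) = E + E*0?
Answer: -2359/34 ≈ -69.382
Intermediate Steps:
k(E, r) = E (k(E, r) = E + 0 = E)
4718/k(-68, 77) = 4718/(-68) = 4718*(-1/68) = -2359/34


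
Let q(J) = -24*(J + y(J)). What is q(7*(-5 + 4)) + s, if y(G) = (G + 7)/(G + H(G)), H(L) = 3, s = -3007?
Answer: -2839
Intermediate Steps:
y(G) = (7 + G)/(3 + G) (y(G) = (G + 7)/(G + 3) = (7 + G)/(3 + G))
q(J) = -24*J - 24*(7 + J)/(3 + J) (q(J) = -24*(J + (7 + J)/(3 + J)) = -24*J - 24*(7 + J)/(3 + J))
q(7*(-5 + 4)) + s = 24*(-7 - (7*(-5 + 4))**2 - 28*(-5 + 4))/(3 + 7*(-5 + 4)) - 3007 = 24*(-7 - (7*(-1))**2 - 28*(-1))/(3 + 7*(-1)) - 3007 = 24*(-7 - 1*(-7)**2 - 4*(-7))/(3 - 7) - 3007 = 24*(-7 - 1*49 + 28)/(-4) - 3007 = 24*(-1/4)*(-7 - 49 + 28) - 3007 = 24*(-1/4)*(-28) - 3007 = 168 - 3007 = -2839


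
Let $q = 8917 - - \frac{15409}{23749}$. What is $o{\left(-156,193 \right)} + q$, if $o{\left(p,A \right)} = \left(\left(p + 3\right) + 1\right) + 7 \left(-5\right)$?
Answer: $\frac{207344179}{23749} \approx 8730.7$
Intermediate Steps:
$o{\left(p,A \right)} = -31 + p$ ($o{\left(p,A \right)} = \left(\left(3 + p\right) + 1\right) - 35 = \left(4 + p\right) - 35 = -31 + p$)
$q = \frac{211785242}{23749}$ ($q = 8917 - \left(-15409\right) \frac{1}{23749} = 8917 - - \frac{15409}{23749} = 8917 + \frac{15409}{23749} = \frac{211785242}{23749} \approx 8917.7$)
$o{\left(-156,193 \right)} + q = \left(-31 - 156\right) + \frac{211785242}{23749} = -187 + \frac{211785242}{23749} = \frac{207344179}{23749}$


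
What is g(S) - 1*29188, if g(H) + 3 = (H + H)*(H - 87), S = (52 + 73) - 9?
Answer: -22463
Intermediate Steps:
S = 116 (S = 125 - 9 = 116)
g(H) = -3 + 2*H*(-87 + H) (g(H) = -3 + (H + H)*(H - 87) = -3 + (2*H)*(-87 + H) = -3 + 2*H*(-87 + H))
g(S) - 1*29188 = (-3 - 174*116 + 2*116**2) - 1*29188 = (-3 - 20184 + 2*13456) - 29188 = (-3 - 20184 + 26912) - 29188 = 6725 - 29188 = -22463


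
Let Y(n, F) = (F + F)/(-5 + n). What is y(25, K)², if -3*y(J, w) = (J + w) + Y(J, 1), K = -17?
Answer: 729/100 ≈ 7.2900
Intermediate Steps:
Y(n, F) = 2*F/(-5 + n) (Y(n, F) = (2*F)/(-5 + n) = 2*F/(-5 + n))
y(J, w) = -2/(3*(-5 + J)) - J/3 - w/3 (y(J, w) = -((J + w) + 2*1/(-5 + J))/3 = -((J + w) + 2/(-5 + J))/3 = -(J + w + 2/(-5 + J))/3 = -2/(3*(-5 + J)) - J/3 - w/3)
y(25, K)² = ((-2 + (-5 + 25)*(-1*25 - 1*(-17)))/(3*(-5 + 25)))² = ((⅓)*(-2 + 20*(-25 + 17))/20)² = ((⅓)*(1/20)*(-2 + 20*(-8)))² = ((⅓)*(1/20)*(-2 - 160))² = ((⅓)*(1/20)*(-162))² = (-27/10)² = 729/100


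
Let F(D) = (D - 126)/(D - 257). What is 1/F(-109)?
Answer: 366/235 ≈ 1.5574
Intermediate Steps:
F(D) = (-126 + D)/(-257 + D)
1/F(-109) = 1/((-126 - 109)/(-257 - 109)) = 1/(-235/(-366)) = 1/(-1/366*(-235)) = 1/(235/366) = 366/235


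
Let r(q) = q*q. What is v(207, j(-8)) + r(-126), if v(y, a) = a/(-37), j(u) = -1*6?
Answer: 587418/37 ≈ 15876.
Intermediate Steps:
j(u) = -6
v(y, a) = -a/37 (v(y, a) = a*(-1/37) = -a/37)
r(q) = q**2
v(207, j(-8)) + r(-126) = -1/37*(-6) + (-126)**2 = 6/37 + 15876 = 587418/37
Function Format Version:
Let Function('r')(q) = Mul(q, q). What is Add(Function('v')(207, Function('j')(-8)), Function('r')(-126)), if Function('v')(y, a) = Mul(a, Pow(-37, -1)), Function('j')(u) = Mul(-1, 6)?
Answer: Rational(587418, 37) ≈ 15876.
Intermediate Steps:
Function('j')(u) = -6
Function('v')(y, a) = Mul(Rational(-1, 37), a) (Function('v')(y, a) = Mul(a, Rational(-1, 37)) = Mul(Rational(-1, 37), a))
Function('r')(q) = Pow(q, 2)
Add(Function('v')(207, Function('j')(-8)), Function('r')(-126)) = Add(Mul(Rational(-1, 37), -6), Pow(-126, 2)) = Add(Rational(6, 37), 15876) = Rational(587418, 37)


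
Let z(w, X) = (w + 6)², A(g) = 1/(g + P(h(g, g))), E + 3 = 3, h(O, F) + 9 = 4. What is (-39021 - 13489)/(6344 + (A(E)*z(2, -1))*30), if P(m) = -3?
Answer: -26255/2852 ≈ -9.2058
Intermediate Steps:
h(O, F) = -5 (h(O, F) = -9 + 4 = -5)
E = 0 (E = -3 + 3 = 0)
A(g) = 1/(-3 + g) (A(g) = 1/(g - 3) = 1/(-3 + g))
z(w, X) = (6 + w)²
(-39021 - 13489)/(6344 + (A(E)*z(2, -1))*30) = (-39021 - 13489)/(6344 + ((6 + 2)²/(-3 + 0))*30) = -52510/(6344 + (8²/(-3))*30) = -52510/(6344 - ⅓*64*30) = -52510/(6344 - 64/3*30) = -52510/(6344 - 640) = -52510/5704 = -52510*1/5704 = -26255/2852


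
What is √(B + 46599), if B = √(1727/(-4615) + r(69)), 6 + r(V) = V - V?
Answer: √(992475986775 + 4615*I*√135759455)/4615 ≈ 215.87 + 0.0058478*I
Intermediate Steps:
r(V) = -6 (r(V) = -6 + (V - V) = -6 + 0 = -6)
B = I*√135759455/4615 (B = √(1727/(-4615) - 6) = √(1727*(-1/4615) - 6) = √(-1727/4615 - 6) = √(-29417/4615) = I*√135759455/4615 ≈ 2.5247*I)
√(B + 46599) = √(I*√135759455/4615 + 46599) = √(46599 + I*√135759455/4615)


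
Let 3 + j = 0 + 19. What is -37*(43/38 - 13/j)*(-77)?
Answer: 276353/304 ≈ 909.06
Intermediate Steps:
j = 16 (j = -3 + (0 + 19) = -3 + 19 = 16)
-37*(43/38 - 13/j)*(-77) = -37*(43/38 - 13/16)*(-77) = -37*97/304*(-77) = -3589/304*(-77) = 276353/304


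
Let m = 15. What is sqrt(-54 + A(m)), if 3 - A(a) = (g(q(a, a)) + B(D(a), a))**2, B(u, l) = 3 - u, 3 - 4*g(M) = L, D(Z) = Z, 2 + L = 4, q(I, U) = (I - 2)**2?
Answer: 55*I/4 ≈ 13.75*I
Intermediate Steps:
q(I, U) = (-2 + I)**2
L = 2 (L = -2 + 4 = 2)
g(M) = 1/4 (g(M) = 3/4 - 1/4*2 = 3/4 - 1/2 = 1/4)
A(a) = 3 - (13/4 - a)**2 (A(a) = 3 - (1/4 + (3 - a))**2 = 3 - (13/4 - a)**2)
sqrt(-54 + A(m)) = sqrt(-54 + (3 - (-13 + 4*15)**2/16)) = sqrt(-54 + (3 - (-13 + 60)**2/16)) = sqrt(-54 + (3 - 1/16*47**2)) = sqrt(-54 + (3 - 1/16*2209)) = sqrt(-54 + (3 - 2209/16)) = sqrt(-54 - 2161/16) = sqrt(-3025/16) = 55*I/4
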